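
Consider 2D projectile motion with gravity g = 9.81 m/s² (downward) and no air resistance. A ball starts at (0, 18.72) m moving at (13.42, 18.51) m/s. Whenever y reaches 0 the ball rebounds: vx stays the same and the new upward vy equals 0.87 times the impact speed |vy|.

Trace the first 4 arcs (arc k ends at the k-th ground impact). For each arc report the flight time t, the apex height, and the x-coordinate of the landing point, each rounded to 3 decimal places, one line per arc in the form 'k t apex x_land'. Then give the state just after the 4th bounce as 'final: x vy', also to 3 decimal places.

Arc 1: start y=18.720, vy=18.510 → t=4.603, apex=36.183, x_land=61.770, impact vy=-26.644
  bounce: vy ← 0.87·26.644 = 23.180
Arc 2: start y=0.000, vy=23.180 → t=4.726, apex=27.387, x_land=125.191, impact vy=-23.180
  bounce: vy ← 0.87·23.180 = 20.167
Arc 3: start y=0.000, vy=20.167 → t=4.111, apex=20.729, x_land=180.368, impact vy=-20.167
  bounce: vy ← 0.87·20.167 = 17.545
Arc 4: start y=0.000, vy=17.545 → t=3.577, apex=15.690, x_land=228.371, impact vy=-17.545
  bounce: vy ← 0.87·17.545 = 15.264

1 4.603 36.183 61.770
2 4.726 27.387 125.191
3 4.111 20.729 180.368
4 3.577 15.690 228.371
final: 228.371 15.264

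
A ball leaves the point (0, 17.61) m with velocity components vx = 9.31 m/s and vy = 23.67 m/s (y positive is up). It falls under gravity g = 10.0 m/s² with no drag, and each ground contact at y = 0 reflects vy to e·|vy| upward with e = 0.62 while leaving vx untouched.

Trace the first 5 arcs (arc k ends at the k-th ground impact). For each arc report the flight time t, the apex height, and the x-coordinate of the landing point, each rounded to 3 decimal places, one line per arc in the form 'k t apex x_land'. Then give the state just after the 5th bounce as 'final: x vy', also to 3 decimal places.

1 5.388 45.623 50.160
2 3.746 17.538 85.032
3 2.322 6.741 106.653
4 1.440 2.591 120.058
5 0.893 0.996 128.369
final: 128.369 2.767

Arc 1: start y=17.610, vy=23.670 → t=5.388, apex=45.623, x_land=50.160, impact vy=-30.207
  bounce: vy ← 0.62·30.207 = 18.728
Arc 2: start y=0.000, vy=18.728 → t=3.746, apex=17.538, x_land=85.032, impact vy=-18.728
  bounce: vy ← 0.62·18.728 = 11.612
Arc 3: start y=0.000, vy=11.612 → t=2.322, apex=6.741, x_land=106.653, impact vy=-11.612
  bounce: vy ← 0.62·11.612 = 7.199
Arc 4: start y=0.000, vy=7.199 → t=1.440, apex=2.591, x_land=120.058, impact vy=-7.199
  bounce: vy ← 0.62·7.199 = 4.464
Arc 5: start y=0.000, vy=4.464 → t=0.893, apex=0.996, x_land=128.369, impact vy=-4.464
  bounce: vy ← 0.62·4.464 = 2.767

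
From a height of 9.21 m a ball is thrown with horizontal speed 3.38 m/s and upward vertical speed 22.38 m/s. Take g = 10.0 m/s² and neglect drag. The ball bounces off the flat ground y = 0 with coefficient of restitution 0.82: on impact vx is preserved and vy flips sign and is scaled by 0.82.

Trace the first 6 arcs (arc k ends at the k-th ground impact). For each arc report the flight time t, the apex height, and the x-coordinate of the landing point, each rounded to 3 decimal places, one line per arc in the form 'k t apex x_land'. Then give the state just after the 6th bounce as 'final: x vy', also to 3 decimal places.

Arc 1: start y=9.210, vy=22.380 → t=4.855, apex=34.253, x_land=16.411, impact vy=-26.174
  bounce: vy ← 0.82·26.174 = 21.462
Arc 2: start y=0.000, vy=21.462 → t=4.292, apex=23.032, x_land=30.920, impact vy=-21.462
  bounce: vy ← 0.82·21.462 = 17.599
Arc 3: start y=0.000, vy=17.599 → t=3.520, apex=15.487, x_land=42.817, impact vy=-17.599
  bounce: vy ← 0.82·17.599 = 14.431
Arc 4: start y=0.000, vy=14.431 → t=2.886, apex=10.413, x_land=52.572, impact vy=-14.431
  bounce: vy ← 0.82·14.431 = 11.834
Arc 5: start y=0.000, vy=11.834 → t=2.367, apex=7.002, x_land=60.572, impact vy=-11.834
  bounce: vy ← 0.82·11.834 = 9.704
Arc 6: start y=0.000, vy=9.704 → t=1.941, apex=4.708, x_land=67.132, impact vy=-9.704
  bounce: vy ← 0.82·9.704 = 7.957

1 4.855 34.253 16.411
2 4.292 23.032 30.920
3 3.520 15.487 42.817
4 2.886 10.413 52.572
5 2.367 7.002 60.572
6 1.941 4.708 67.132
final: 67.132 7.957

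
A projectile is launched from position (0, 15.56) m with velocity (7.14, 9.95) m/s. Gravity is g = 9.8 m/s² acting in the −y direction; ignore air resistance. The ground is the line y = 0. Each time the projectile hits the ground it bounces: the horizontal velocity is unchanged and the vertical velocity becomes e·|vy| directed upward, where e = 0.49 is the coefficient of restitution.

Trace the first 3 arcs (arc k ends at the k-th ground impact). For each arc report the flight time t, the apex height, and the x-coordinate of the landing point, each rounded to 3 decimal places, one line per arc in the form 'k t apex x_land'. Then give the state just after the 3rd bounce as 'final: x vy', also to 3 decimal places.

1 3.066 20.611 21.893
2 2.010 4.949 36.244
3 0.985 1.188 43.276
final: 43.276 2.365

Arc 1: start y=15.560, vy=9.950 → t=3.066, apex=20.611, x_land=21.893, impact vy=-20.099
  bounce: vy ← 0.49·20.099 = 9.849
Arc 2: start y=0.000, vy=9.849 → t=2.010, apex=4.949, x_land=36.244, impact vy=-9.849
  bounce: vy ← 0.49·9.849 = 4.826
Arc 3: start y=0.000, vy=4.826 → t=0.985, apex=1.188, x_land=43.276, impact vy=-4.826
  bounce: vy ← 0.49·4.826 = 2.365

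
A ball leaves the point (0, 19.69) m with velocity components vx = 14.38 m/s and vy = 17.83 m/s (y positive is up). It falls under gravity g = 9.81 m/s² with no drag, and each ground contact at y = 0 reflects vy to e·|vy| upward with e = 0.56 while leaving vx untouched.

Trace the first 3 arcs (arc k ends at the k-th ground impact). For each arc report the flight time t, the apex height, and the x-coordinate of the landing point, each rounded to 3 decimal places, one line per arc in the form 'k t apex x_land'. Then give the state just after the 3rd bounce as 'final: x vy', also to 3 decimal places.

Arc 1: start y=19.690, vy=17.830 → t=4.523, apex=35.893, x_land=65.036, impact vy=-26.537
  bounce: vy ← 0.56·26.537 = 14.861
Arc 2: start y=0.000, vy=14.861 → t=3.030, apex=11.256, x_land=108.603, impact vy=-14.861
  bounce: vy ← 0.56·14.861 = 8.322
Arc 3: start y=0.000, vy=8.322 → t=1.697, apex=3.530, x_land=133.001, impact vy=-8.322
  bounce: vy ← 0.56·8.322 = 4.660

1 4.523 35.893 65.036
2 3.030 11.256 108.603
3 1.697 3.530 133.001
final: 133.001 4.660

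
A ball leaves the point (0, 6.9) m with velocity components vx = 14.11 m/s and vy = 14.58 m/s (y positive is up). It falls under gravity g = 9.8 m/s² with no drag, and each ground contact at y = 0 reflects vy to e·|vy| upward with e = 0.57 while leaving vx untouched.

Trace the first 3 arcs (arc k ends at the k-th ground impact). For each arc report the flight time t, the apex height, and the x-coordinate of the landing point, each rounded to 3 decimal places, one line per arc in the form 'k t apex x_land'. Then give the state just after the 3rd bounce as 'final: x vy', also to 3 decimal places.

Arc 1: start y=6.900, vy=14.580 → t=3.391, apex=17.746, x_land=47.844, impact vy=-18.650
  bounce: vy ← 0.57·18.650 = 10.630
Arc 2: start y=0.000, vy=10.630 → t=2.169, apex=5.766, x_land=78.455, impact vy=-10.630
  bounce: vy ← 0.57·10.630 = 6.059
Arc 3: start y=0.000, vy=6.059 → t=1.237, apex=1.873, x_land=95.904, impact vy=-6.059
  bounce: vy ← 0.57·6.059 = 3.454

1 3.391 17.746 47.844
2 2.169 5.766 78.455
3 1.237 1.873 95.904
final: 95.904 3.454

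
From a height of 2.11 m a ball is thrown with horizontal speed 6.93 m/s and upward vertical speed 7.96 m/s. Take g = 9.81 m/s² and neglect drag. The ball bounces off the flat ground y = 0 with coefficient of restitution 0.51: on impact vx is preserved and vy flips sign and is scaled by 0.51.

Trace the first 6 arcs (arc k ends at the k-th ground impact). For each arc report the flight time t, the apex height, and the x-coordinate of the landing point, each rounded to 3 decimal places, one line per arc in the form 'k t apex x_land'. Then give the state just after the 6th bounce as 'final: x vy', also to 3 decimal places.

Arc 1: start y=2.110, vy=7.960 → t=1.855, apex=5.339, x_land=12.854, impact vy=-10.235
  bounce: vy ← 0.51·10.235 = 5.220
Arc 2: start y=0.000, vy=5.220 → t=1.064, apex=1.389, x_land=20.229, impact vy=-5.220
  bounce: vy ← 0.51·5.220 = 2.662
Arc 3: start y=0.000, vy=2.662 → t=0.543, apex=0.361, x_land=23.990, impact vy=-2.662
  bounce: vy ← 0.51·2.662 = 1.358
Arc 4: start y=0.000, vy=1.358 → t=0.277, apex=0.094, x_land=25.908, impact vy=-1.358
  bounce: vy ← 0.51·1.358 = 0.692
Arc 5: start y=0.000, vy=0.692 → t=0.141, apex=0.024, x_land=26.886, impact vy=-0.692
  bounce: vy ← 0.51·0.692 = 0.353
Arc 6: start y=0.000, vy=0.353 → t=0.072, apex=0.006, x_land=27.385, impact vy=-0.353
  bounce: vy ← 0.51·0.353 = 0.180

1 1.855 5.339 12.854
2 1.064 1.389 20.229
3 0.543 0.361 23.990
4 0.277 0.094 25.908
5 0.141 0.024 26.886
6 0.072 0.006 27.385
final: 27.385 0.180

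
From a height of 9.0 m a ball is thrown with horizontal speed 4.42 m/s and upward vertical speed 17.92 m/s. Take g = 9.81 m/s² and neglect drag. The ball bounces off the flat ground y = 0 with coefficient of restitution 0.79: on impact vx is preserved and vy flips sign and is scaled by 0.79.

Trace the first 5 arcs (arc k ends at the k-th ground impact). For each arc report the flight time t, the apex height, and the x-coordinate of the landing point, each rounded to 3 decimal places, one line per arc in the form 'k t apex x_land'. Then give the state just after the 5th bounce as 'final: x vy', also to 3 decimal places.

Arc 1: start y=9.000, vy=17.920 → t=4.101, apex=25.367, x_land=18.126, impact vy=-22.309
  bounce: vy ← 0.79·22.309 = 17.624
Arc 2: start y=0.000, vy=17.624 → t=3.593, apex=15.832, x_land=34.007, impact vy=-17.624
  bounce: vy ← 0.79·17.624 = 13.923
Arc 3: start y=0.000, vy=13.923 → t=2.839, apex=9.881, x_land=46.554, impact vy=-13.923
  bounce: vy ← 0.79·13.923 = 10.999
Arc 4: start y=0.000, vy=10.999 → t=2.242, apex=6.166, x_land=56.466, impact vy=-10.999
  bounce: vy ← 0.79·10.999 = 8.690
Arc 5: start y=0.000, vy=8.690 → t=1.772, apex=3.848, x_land=64.296, impact vy=-8.690
  bounce: vy ← 0.79·8.690 = 6.865

1 4.101 25.367 18.126
2 3.593 15.832 34.007
3 2.839 9.881 46.554
4 2.242 6.166 56.466
5 1.772 3.848 64.296
final: 64.296 6.865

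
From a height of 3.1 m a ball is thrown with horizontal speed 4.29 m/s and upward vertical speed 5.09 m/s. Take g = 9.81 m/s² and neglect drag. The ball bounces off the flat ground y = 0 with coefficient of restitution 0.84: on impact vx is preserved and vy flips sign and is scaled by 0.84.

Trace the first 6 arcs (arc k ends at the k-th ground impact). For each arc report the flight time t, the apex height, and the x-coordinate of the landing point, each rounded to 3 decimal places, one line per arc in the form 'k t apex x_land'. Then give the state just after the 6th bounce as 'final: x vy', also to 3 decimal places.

Arc 1: start y=3.100, vy=5.090 → t=1.468, apex=4.420, x_land=6.299, impact vy=-9.313
  bounce: vy ← 0.84·9.313 = 7.823
Arc 2: start y=0.000, vy=7.823 → t=1.595, apex=3.119, x_land=13.141, impact vy=-7.823
  bounce: vy ← 0.84·7.823 = 6.571
Arc 3: start y=0.000, vy=6.571 → t=1.340, apex=2.201, x_land=18.888, impact vy=-6.571
  bounce: vy ← 0.84·6.571 = 5.520
Arc 4: start y=0.000, vy=5.520 → t=1.125, apex=1.553, x_land=23.715, impact vy=-5.520
  bounce: vy ← 0.84·5.520 = 4.637
Arc 5: start y=0.000, vy=4.637 → t=0.945, apex=1.096, x_land=27.771, impact vy=-4.637
  bounce: vy ← 0.84·4.637 = 3.895
Arc 6: start y=0.000, vy=3.895 → t=0.794, apex=0.773, x_land=31.177, impact vy=-3.895
  bounce: vy ← 0.84·3.895 = 3.272

1 1.468 4.420 6.299
2 1.595 3.119 13.141
3 1.340 2.201 18.888
4 1.125 1.553 23.715
5 0.945 1.096 27.771
6 0.794 0.773 31.177
final: 31.177 3.272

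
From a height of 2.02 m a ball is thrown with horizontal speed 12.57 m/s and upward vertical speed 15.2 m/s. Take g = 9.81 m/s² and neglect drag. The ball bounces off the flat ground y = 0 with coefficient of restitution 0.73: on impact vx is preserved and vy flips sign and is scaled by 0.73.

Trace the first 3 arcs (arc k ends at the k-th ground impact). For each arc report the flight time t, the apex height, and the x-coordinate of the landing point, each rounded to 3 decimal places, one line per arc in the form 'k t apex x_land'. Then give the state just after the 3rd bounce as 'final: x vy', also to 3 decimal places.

Arc 1: start y=2.020, vy=15.200 → t=3.227, apex=13.796, x_land=40.557, impact vy=-16.452
  bounce: vy ← 0.73·16.452 = 12.010
Arc 2: start y=0.000, vy=12.010 → t=2.449, apex=7.352, x_land=71.335, impact vy=-12.010
  bounce: vy ← 0.73·12.010 = 8.767
Arc 3: start y=0.000, vy=8.767 → t=1.787, apex=3.918, x_land=93.803, impact vy=-8.767
  bounce: vy ← 0.73·8.767 = 6.400

1 3.227 13.796 40.557
2 2.449 7.352 71.335
3 1.787 3.918 93.803
final: 93.803 6.400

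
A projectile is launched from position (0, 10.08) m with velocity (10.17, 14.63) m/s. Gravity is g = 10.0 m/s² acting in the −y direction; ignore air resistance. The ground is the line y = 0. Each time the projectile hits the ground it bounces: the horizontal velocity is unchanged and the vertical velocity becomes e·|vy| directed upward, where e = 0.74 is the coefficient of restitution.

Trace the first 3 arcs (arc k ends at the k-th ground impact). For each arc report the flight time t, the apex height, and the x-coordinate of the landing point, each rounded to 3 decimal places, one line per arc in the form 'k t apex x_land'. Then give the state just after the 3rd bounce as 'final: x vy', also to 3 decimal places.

Arc 1: start y=10.080, vy=14.630 → t=3.502, apex=20.782, x_land=35.612, impact vy=-20.387
  bounce: vy ← 0.74·20.387 = 15.087
Arc 2: start y=0.000, vy=15.087 → t=3.017, apex=11.380, x_land=66.298, impact vy=-15.087
  bounce: vy ← 0.74·15.087 = 11.164
Arc 3: start y=0.000, vy=11.164 → t=2.233, apex=6.232, x_land=89.006, impact vy=-11.164
  bounce: vy ← 0.74·11.164 = 8.261

1 3.502 20.782 35.612
2 3.017 11.380 66.298
3 2.233 6.232 89.006
final: 89.006 8.261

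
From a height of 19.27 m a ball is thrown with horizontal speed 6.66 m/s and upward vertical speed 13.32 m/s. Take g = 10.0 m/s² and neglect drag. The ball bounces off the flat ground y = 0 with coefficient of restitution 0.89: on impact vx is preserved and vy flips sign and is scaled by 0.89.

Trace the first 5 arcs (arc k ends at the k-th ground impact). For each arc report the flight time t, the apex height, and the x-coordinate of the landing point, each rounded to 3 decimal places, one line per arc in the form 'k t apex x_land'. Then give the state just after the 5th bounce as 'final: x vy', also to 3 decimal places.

Arc 1: start y=19.270, vy=13.320 → t=3.704, apex=28.141, x_land=24.671, impact vy=-23.724
  bounce: vy ← 0.89·23.724 = 21.114
Arc 2: start y=0.000, vy=21.114 → t=4.223, apex=22.291, x_land=52.795, impact vy=-21.114
  bounce: vy ← 0.89·21.114 = 18.792
Arc 3: start y=0.000, vy=18.792 → t=3.758, apex=17.656, x_land=77.826, impact vy=-18.792
  bounce: vy ← 0.89·18.792 = 16.725
Arc 4: start y=0.000, vy=16.725 → t=3.345, apex=13.986, x_land=100.103, impact vy=-16.725
  bounce: vy ← 0.89·16.725 = 14.885
Arc 5: start y=0.000, vy=14.885 → t=2.977, apex=11.078, x_land=119.930, impact vy=-14.885
  bounce: vy ← 0.89·14.885 = 13.248

1 3.704 28.141 24.671
2 4.223 22.291 52.795
3 3.758 17.656 77.826
4 3.345 13.986 100.103
5 2.977 11.078 119.930
final: 119.930 13.248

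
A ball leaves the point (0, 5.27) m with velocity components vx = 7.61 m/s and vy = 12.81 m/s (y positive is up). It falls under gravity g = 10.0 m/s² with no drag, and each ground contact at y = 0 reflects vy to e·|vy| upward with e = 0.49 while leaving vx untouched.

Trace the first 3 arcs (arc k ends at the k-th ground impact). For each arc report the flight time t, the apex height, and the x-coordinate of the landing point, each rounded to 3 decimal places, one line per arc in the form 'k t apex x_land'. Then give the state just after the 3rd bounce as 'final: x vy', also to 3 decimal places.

1 2.923 13.475 22.241
2 1.609 3.235 34.484
3 0.788 0.777 40.483
final: 40.483 1.931

Arc 1: start y=5.270, vy=12.810 → t=2.923, apex=13.475, x_land=22.241, impact vy=-16.416
  bounce: vy ← 0.49·16.416 = 8.044
Arc 2: start y=0.000, vy=8.044 → t=1.609, apex=3.235, x_land=34.484, impact vy=-8.044
  bounce: vy ← 0.49·8.044 = 3.942
Arc 3: start y=0.000, vy=3.942 → t=0.788, apex=0.777, x_land=40.483, impact vy=-3.942
  bounce: vy ← 0.49·3.942 = 1.931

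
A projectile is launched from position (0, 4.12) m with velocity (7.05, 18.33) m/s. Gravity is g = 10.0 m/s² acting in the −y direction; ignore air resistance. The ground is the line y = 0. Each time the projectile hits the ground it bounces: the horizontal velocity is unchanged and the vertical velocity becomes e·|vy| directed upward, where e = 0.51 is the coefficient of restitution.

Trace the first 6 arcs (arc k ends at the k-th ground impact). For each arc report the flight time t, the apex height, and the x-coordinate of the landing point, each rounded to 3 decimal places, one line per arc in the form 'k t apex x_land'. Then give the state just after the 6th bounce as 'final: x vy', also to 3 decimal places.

Arc 1: start y=4.120, vy=18.330 → t=3.878, apex=20.919, x_land=27.343, impact vy=-20.455
  bounce: vy ← 0.51·20.455 = 10.432
Arc 2: start y=0.000, vy=10.432 → t=2.086, apex=5.441, x_land=42.052, impact vy=-10.432
  bounce: vy ← 0.51·10.432 = 5.320
Arc 3: start y=0.000, vy=5.320 → t=1.064, apex=1.415, x_land=49.554, impact vy=-5.320
  bounce: vy ← 0.51·5.320 = 2.713
Arc 4: start y=0.000, vy=2.713 → t=0.543, apex=0.368, x_land=53.379, impact vy=-2.713
  bounce: vy ← 0.51·2.713 = 1.384
Arc 5: start y=0.000, vy=1.384 → t=0.277, apex=0.096, x_land=55.330, impact vy=-1.384
  bounce: vy ← 0.51·1.384 = 0.706
Arc 6: start y=0.000, vy=0.706 → t=0.141, apex=0.025, x_land=56.326, impact vy=-0.706
  bounce: vy ← 0.51·0.706 = 0.360

1 3.878 20.919 27.343
2 2.086 5.441 42.052
3 1.064 1.415 49.554
4 0.543 0.368 53.379
5 0.277 0.096 55.330
6 0.141 0.025 56.326
final: 56.326 0.360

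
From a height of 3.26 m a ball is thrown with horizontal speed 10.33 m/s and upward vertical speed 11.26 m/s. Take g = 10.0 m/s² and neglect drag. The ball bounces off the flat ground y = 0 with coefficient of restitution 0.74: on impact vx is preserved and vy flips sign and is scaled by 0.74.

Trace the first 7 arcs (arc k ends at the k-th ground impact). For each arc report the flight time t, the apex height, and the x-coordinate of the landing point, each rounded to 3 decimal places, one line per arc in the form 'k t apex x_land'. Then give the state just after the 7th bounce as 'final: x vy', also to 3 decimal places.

1 2.512 9.599 25.945
2 2.051 5.257 47.128
3 1.518 2.879 62.804
4 1.123 1.576 74.404
5 0.831 0.863 82.988
6 0.615 0.473 89.341
7 0.455 0.259 94.041
final: 94.041 1.684

Arc 1: start y=3.260, vy=11.260 → t=2.512, apex=9.599, x_land=25.945, impact vy=-13.856
  bounce: vy ← 0.74·13.856 = 10.253
Arc 2: start y=0.000, vy=10.253 → t=2.051, apex=5.257, x_land=47.128, impact vy=-10.253
  bounce: vy ← 0.74·10.253 = 7.588
Arc 3: start y=0.000, vy=7.588 → t=1.518, apex=2.879, x_land=62.804, impact vy=-7.588
  bounce: vy ← 0.74·7.588 = 5.615
Arc 4: start y=0.000, vy=5.615 → t=1.123, apex=1.576, x_land=74.404, impact vy=-5.615
  bounce: vy ← 0.74·5.615 = 4.155
Arc 5: start y=0.000, vy=4.155 → t=0.831, apex=0.863, x_land=82.988, impact vy=-4.155
  bounce: vy ← 0.74·4.155 = 3.075
Arc 6: start y=0.000, vy=3.075 → t=0.615, apex=0.473, x_land=89.341, impact vy=-3.075
  bounce: vy ← 0.74·3.075 = 2.275
Arc 7: start y=0.000, vy=2.275 → t=0.455, apex=0.259, x_land=94.041, impact vy=-2.275
  bounce: vy ← 0.74·2.275 = 1.684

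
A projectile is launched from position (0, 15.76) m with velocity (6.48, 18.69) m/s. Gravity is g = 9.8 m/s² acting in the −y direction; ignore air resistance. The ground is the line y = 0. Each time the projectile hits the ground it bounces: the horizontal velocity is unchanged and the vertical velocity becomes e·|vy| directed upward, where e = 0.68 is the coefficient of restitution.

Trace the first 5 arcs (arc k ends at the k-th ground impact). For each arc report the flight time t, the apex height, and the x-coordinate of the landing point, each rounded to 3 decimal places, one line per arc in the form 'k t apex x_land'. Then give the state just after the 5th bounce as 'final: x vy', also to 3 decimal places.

1 4.525 33.582 29.322
2 3.560 15.528 52.394
3 2.421 7.180 68.082
4 1.646 3.320 78.750
5 1.119 1.535 86.005
final: 86.005 3.730

Arc 1: start y=15.760, vy=18.690 → t=4.525, apex=33.582, x_land=29.322, impact vy=-25.656
  bounce: vy ← 0.68·25.656 = 17.446
Arc 2: start y=0.000, vy=17.446 → t=3.560, apex=15.528, x_land=52.394, impact vy=-17.446
  bounce: vy ← 0.68·17.446 = 11.863
Arc 3: start y=0.000, vy=11.863 → t=2.421, apex=7.180, x_land=68.082, impact vy=-11.863
  bounce: vy ← 0.68·11.863 = 8.067
Arc 4: start y=0.000, vy=8.067 → t=1.646, apex=3.320, x_land=78.750, impact vy=-8.067
  bounce: vy ← 0.68·8.067 = 5.486
Arc 5: start y=0.000, vy=5.486 → t=1.119, apex=1.535, x_land=86.005, impact vy=-5.486
  bounce: vy ← 0.68·5.486 = 3.730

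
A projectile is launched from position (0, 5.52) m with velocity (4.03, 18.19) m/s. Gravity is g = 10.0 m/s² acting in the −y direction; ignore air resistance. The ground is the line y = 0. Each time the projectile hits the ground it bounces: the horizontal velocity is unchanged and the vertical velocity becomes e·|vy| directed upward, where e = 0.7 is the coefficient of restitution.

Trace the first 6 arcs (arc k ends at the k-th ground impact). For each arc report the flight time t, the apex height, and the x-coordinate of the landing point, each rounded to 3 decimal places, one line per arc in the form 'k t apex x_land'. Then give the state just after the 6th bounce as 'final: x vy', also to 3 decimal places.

Arc 1: start y=5.520, vy=18.190 → t=3.920, apex=22.064, x_land=15.796, impact vy=-21.007
  bounce: vy ← 0.7·21.007 = 14.705
Arc 2: start y=0.000, vy=14.705 → t=2.941, apex=10.811, x_land=27.648, impact vy=-14.705
  bounce: vy ← 0.7·14.705 = 10.293
Arc 3: start y=0.000, vy=10.293 → t=2.059, apex=5.298, x_land=35.944, impact vy=-10.293
  bounce: vy ← 0.7·10.293 = 7.205
Arc 4: start y=0.000, vy=7.205 → t=1.441, apex=2.596, x_land=41.752, impact vy=-7.205
  bounce: vy ← 0.7·7.205 = 5.044
Arc 5: start y=0.000, vy=5.044 → t=1.009, apex=1.272, x_land=45.817, impact vy=-5.044
  bounce: vy ← 0.7·5.044 = 3.531
Arc 6: start y=0.000, vy=3.531 → t=0.706, apex=0.623, x_land=48.663, impact vy=-3.531
  bounce: vy ← 0.7·3.531 = 2.471

1 3.920 22.064 15.796
2 2.941 10.811 27.648
3 2.059 5.298 35.944
4 1.441 2.596 41.752
5 1.009 1.272 45.817
6 0.706 0.623 48.663
final: 48.663 2.471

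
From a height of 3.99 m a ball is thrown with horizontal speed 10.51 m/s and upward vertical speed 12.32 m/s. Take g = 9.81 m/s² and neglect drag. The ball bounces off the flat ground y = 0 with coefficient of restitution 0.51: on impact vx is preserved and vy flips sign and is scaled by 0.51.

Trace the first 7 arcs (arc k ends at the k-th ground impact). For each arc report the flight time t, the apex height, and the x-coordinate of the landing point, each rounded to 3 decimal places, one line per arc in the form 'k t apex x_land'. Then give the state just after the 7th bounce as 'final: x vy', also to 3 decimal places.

Arc 1: start y=3.990, vy=12.320 → t=2.802, apex=11.726, x_land=29.449, impact vy=-15.168
  bounce: vy ← 0.51·15.168 = 7.736
Arc 2: start y=0.000, vy=7.736 → t=1.577, apex=3.050, x_land=46.025, impact vy=-7.736
  bounce: vy ← 0.51·7.736 = 3.945
Arc 3: start y=0.000, vy=3.945 → t=0.804, apex=0.793, x_land=54.478, impact vy=-3.945
  bounce: vy ← 0.51·3.945 = 2.012
Arc 4: start y=0.000, vy=2.012 → t=0.410, apex=0.206, x_land=58.789, impact vy=-2.012
  bounce: vy ← 0.51·2.012 = 1.026
Arc 5: start y=0.000, vy=1.026 → t=0.209, apex=0.054, x_land=60.988, impact vy=-1.026
  bounce: vy ← 0.51·1.026 = 0.523
Arc 6: start y=0.000, vy=0.523 → t=0.107, apex=0.014, x_land=62.109, impact vy=-0.523
  bounce: vy ← 0.51·0.523 = 0.267
Arc 7: start y=0.000, vy=0.267 → t=0.054, apex=0.004, x_land=62.681, impact vy=-0.267
  bounce: vy ← 0.51·0.267 = 0.136

1 2.802 11.726 29.449
2 1.577 3.050 46.025
3 0.804 0.793 54.478
4 0.410 0.206 58.789
5 0.209 0.054 60.988
6 0.107 0.014 62.109
7 0.054 0.004 62.681
final: 62.681 0.136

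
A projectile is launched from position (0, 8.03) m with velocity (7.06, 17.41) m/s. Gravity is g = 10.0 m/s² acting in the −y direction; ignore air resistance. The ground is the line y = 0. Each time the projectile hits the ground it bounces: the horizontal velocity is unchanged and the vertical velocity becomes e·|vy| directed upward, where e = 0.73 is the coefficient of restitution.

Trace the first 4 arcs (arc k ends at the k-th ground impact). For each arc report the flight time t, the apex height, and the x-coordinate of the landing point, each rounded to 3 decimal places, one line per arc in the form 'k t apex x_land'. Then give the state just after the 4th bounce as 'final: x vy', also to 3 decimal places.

Arc 1: start y=8.030, vy=17.410 → t=3.894, apex=23.185, x_land=27.494, impact vy=-21.534
  bounce: vy ← 0.73·21.534 = 15.720
Arc 2: start y=0.000, vy=15.720 → t=3.144, apex=12.356, x_land=49.691, impact vy=-15.720
  bounce: vy ← 0.73·15.720 = 11.475
Arc 3: start y=0.000, vy=11.475 → t=2.295, apex=6.584, x_land=65.894, impact vy=-11.475
  bounce: vy ← 0.73·11.475 = 8.377
Arc 4: start y=0.000, vy=8.377 → t=1.675, apex=3.509, x_land=77.722, impact vy=-8.377
  bounce: vy ← 0.73·8.377 = 6.115

1 3.894 23.185 27.494
2 3.144 12.356 49.691
3 2.295 6.584 65.894
4 1.675 3.509 77.722
final: 77.722 6.115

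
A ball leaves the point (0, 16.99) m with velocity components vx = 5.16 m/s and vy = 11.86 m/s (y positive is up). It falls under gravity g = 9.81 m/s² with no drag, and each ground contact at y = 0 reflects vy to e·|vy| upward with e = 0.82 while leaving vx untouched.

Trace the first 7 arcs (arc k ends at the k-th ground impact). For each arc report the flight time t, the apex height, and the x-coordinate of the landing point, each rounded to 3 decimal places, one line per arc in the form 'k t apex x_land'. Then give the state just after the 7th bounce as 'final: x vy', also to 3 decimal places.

Arc 1: start y=16.990, vy=11.860 → t=3.428, apex=24.159, x_land=17.690, impact vy=-21.772
  bounce: vy ← 0.82·21.772 = 17.853
Arc 2: start y=0.000, vy=17.853 → t=3.640, apex=16.245, x_land=36.471, impact vy=-17.853
  bounce: vy ← 0.82·17.853 = 14.639
Arc 3: start y=0.000, vy=14.639 → t=2.985, apex=10.923, x_land=51.871, impact vy=-14.639
  bounce: vy ← 0.82·14.639 = 12.004
Arc 4: start y=0.000, vy=12.004 → t=2.447, apex=7.345, x_land=64.499, impact vy=-12.004
  bounce: vy ← 0.82·12.004 = 9.843
Arc 5: start y=0.000, vy=9.843 → t=2.007, apex=4.938, x_land=74.855, impact vy=-9.843
  bounce: vy ← 0.82·9.843 = 8.072
Arc 6: start y=0.000, vy=8.072 → t=1.646, apex=3.321, x_land=83.346, impact vy=-8.072
  bounce: vy ← 0.82·8.072 = 6.619
Arc 7: start y=0.000, vy=6.619 → t=1.349, apex=2.233, x_land=90.309, impact vy=-6.619
  bounce: vy ← 0.82·6.619 = 5.427

1 3.428 24.159 17.690
2 3.640 16.245 36.471
3 2.985 10.923 51.871
4 2.447 7.345 64.499
5 2.007 4.938 74.855
6 1.646 3.321 83.346
7 1.349 2.233 90.309
final: 90.309 5.427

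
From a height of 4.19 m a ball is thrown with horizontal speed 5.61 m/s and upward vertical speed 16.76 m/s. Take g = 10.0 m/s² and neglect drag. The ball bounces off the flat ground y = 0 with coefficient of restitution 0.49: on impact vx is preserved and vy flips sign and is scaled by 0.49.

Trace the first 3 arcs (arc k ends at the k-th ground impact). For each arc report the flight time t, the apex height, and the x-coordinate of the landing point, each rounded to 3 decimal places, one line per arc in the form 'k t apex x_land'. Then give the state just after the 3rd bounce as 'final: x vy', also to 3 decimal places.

Arc 1: start y=4.190, vy=16.760 → t=3.586, apex=18.235, x_land=20.116, impact vy=-19.097
  bounce: vy ← 0.49·19.097 = 9.358
Arc 2: start y=0.000, vy=9.358 → t=1.872, apex=4.378, x_land=30.615, impact vy=-9.358
  bounce: vy ← 0.49·9.358 = 4.585
Arc 3: start y=0.000, vy=4.585 → t=0.917, apex=1.051, x_land=35.760, impact vy=-4.585
  bounce: vy ← 0.49·4.585 = 2.247

1 3.586 18.235 20.116
2 1.872 4.378 30.615
3 0.917 1.051 35.760
final: 35.760 2.247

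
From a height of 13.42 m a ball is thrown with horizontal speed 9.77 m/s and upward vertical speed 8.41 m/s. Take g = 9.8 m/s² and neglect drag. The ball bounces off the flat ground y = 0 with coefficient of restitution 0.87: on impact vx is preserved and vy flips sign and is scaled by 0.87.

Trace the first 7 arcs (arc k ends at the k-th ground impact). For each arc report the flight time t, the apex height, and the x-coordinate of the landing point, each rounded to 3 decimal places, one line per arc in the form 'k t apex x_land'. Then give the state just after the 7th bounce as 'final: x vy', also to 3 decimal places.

Arc 1: start y=13.420, vy=8.410 → t=2.722, apex=17.029, x_land=26.597, impact vy=-18.269
  bounce: vy ← 0.87·18.269 = 15.894
Arc 2: start y=0.000, vy=15.894 → t=3.244, apex=12.889, x_land=58.288, impact vy=-15.894
  bounce: vy ← 0.87·15.894 = 13.828
Arc 3: start y=0.000, vy=13.828 → t=2.822, apex=9.756, x_land=85.859, impact vy=-13.828
  bounce: vy ← 0.87·13.828 = 12.030
Arc 4: start y=0.000, vy=12.030 → t=2.455, apex=7.384, x_land=109.846, impact vy=-12.030
  bounce: vy ← 0.87·12.030 = 10.466
Arc 5: start y=0.000, vy=10.466 → t=2.136, apex=5.589, x_land=130.715, impact vy=-10.466
  bounce: vy ← 0.87·10.466 = 9.106
Arc 6: start y=0.000, vy=9.106 → t=1.858, apex=4.230, x_land=148.871, impact vy=-9.106
  bounce: vy ← 0.87·9.106 = 7.922
Arc 7: start y=0.000, vy=7.922 → t=1.617, apex=3.202, x_land=164.666, impact vy=-7.922
  bounce: vy ← 0.87·7.922 = 6.892

1 2.722 17.029 26.597
2 3.244 12.889 58.288
3 2.822 9.756 85.859
4 2.455 7.384 109.846
5 2.136 5.589 130.715
6 1.858 4.230 148.871
7 1.617 3.202 164.666
final: 164.666 6.892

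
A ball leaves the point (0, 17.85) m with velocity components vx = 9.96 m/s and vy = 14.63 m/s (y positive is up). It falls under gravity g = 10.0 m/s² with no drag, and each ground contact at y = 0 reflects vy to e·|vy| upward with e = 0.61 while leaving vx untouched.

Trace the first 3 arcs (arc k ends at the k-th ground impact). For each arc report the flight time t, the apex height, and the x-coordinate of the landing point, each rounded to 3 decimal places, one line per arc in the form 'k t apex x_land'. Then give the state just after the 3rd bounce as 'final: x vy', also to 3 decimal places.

1 3.853 28.552 38.372
2 2.915 10.624 67.409
3 1.778 3.953 85.122
final: 85.122 5.424

Arc 1: start y=17.850, vy=14.630 → t=3.853, apex=28.552, x_land=38.372, impact vy=-23.896
  bounce: vy ← 0.61·23.896 = 14.577
Arc 2: start y=0.000, vy=14.577 → t=2.915, apex=10.624, x_land=67.409, impact vy=-14.577
  bounce: vy ← 0.61·14.577 = 8.892
Arc 3: start y=0.000, vy=8.892 → t=1.778, apex=3.953, x_land=85.122, impact vy=-8.892
  bounce: vy ← 0.61·8.892 = 5.424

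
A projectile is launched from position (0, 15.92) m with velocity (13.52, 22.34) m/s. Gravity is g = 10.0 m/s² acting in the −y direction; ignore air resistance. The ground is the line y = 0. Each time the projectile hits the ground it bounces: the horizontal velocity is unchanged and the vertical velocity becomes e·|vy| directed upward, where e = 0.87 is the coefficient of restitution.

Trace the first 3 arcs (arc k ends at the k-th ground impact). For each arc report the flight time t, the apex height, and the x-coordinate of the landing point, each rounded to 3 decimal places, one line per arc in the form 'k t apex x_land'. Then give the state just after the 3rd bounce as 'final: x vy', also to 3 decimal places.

Arc 1: start y=15.920, vy=22.340 → t=5.093, apex=40.874, x_land=68.859, impact vy=-28.592
  bounce: vy ← 0.87·28.592 = 24.875
Arc 2: start y=0.000, vy=24.875 → t=4.975, apex=30.937, x_land=136.120, impact vy=-24.875
  bounce: vy ← 0.87·24.875 = 21.641
Arc 3: start y=0.000, vy=21.641 → t=4.328, apex=23.416, x_land=194.638, impact vy=-21.641
  bounce: vy ← 0.87·21.641 = 18.828

1 5.093 40.874 68.859
2 4.975 30.937 136.120
3 4.328 23.416 194.638
final: 194.638 18.828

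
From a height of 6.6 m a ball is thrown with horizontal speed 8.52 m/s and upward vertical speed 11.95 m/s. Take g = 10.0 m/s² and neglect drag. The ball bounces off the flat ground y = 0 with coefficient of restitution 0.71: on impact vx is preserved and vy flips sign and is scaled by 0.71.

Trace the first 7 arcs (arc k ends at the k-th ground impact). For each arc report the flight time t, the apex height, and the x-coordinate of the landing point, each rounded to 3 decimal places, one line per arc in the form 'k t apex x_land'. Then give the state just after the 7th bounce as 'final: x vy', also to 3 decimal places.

Arc 1: start y=6.600, vy=11.950 → t=2.853, apex=13.740, x_land=24.305, impact vy=-16.577
  bounce: vy ← 0.71·16.577 = 11.770
Arc 2: start y=0.000, vy=11.770 → t=2.354, apex=6.926, x_land=44.361, impact vy=-11.770
  bounce: vy ← 0.71·11.770 = 8.357
Arc 3: start y=0.000, vy=8.357 → t=1.671, apex=3.492, x_land=58.600, impact vy=-8.357
  bounce: vy ← 0.71·8.357 = 5.933
Arc 4: start y=0.000, vy=5.933 → t=1.187, apex=1.760, x_land=68.711, impact vy=-5.933
  bounce: vy ← 0.71·5.933 = 4.213
Arc 5: start y=0.000, vy=4.213 → t=0.843, apex=0.887, x_land=75.889, impact vy=-4.213
  bounce: vy ← 0.71·4.213 = 2.991
Arc 6: start y=0.000, vy=2.991 → t=0.598, apex=0.447, x_land=80.985, impact vy=-2.991
  bounce: vy ← 0.71·2.991 = 2.124
Arc 7: start y=0.000, vy=2.124 → t=0.425, apex=0.225, x_land=84.604, impact vy=-2.124
  bounce: vy ← 0.71·2.124 = 1.508

1 2.853 13.740 24.305
2 2.354 6.926 44.361
3 1.671 3.492 58.600
4 1.187 1.760 68.711
5 0.843 0.887 75.889
6 0.598 0.447 80.985
7 0.425 0.225 84.604
final: 84.604 1.508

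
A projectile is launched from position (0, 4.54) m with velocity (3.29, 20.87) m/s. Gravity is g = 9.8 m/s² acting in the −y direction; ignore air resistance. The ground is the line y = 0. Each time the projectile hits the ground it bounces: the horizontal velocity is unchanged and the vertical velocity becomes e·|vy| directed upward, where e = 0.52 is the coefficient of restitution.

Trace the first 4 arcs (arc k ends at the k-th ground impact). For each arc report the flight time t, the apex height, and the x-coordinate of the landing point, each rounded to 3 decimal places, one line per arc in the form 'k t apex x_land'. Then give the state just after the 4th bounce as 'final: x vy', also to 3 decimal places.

Arc 1: start y=4.540, vy=20.870 → t=4.467, apex=26.762, x_land=14.695, impact vy=-22.903
  bounce: vy ← 0.52·22.903 = 11.909
Arc 2: start y=0.000, vy=11.909 → t=2.431, apex=7.237, x_land=22.692, impact vy=-11.909
  bounce: vy ← 0.52·11.909 = 6.193
Arc 3: start y=0.000, vy=6.193 → t=1.264, apex=1.957, x_land=26.850, impact vy=-6.193
  bounce: vy ← 0.52·6.193 = 3.220
Arc 4: start y=0.000, vy=3.220 → t=0.657, apex=0.529, x_land=29.012, impact vy=-3.220
  bounce: vy ← 0.52·3.220 = 1.675

1 4.467 26.762 14.695
2 2.431 7.237 22.692
3 1.264 1.957 26.850
4 0.657 0.529 29.012
final: 29.012 1.675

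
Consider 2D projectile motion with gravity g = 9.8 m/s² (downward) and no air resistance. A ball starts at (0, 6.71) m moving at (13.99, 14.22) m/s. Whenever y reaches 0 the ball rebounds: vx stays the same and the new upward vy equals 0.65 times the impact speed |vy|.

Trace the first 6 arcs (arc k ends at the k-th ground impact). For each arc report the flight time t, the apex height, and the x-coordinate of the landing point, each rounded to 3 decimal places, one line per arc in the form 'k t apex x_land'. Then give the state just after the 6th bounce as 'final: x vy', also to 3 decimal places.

1 3.315 17.027 46.378
2 2.423 7.194 80.281
3 1.575 3.039 102.317
4 1.024 1.284 116.641
5 0.666 0.543 125.951
6 0.433 0.229 132.003
final: 132.003 1.378

Arc 1: start y=6.710, vy=14.220 → t=3.315, apex=17.027, x_land=46.378, impact vy=-18.268
  bounce: vy ← 0.65·18.268 = 11.874
Arc 2: start y=0.000, vy=11.874 → t=2.423, apex=7.194, x_land=80.281, impact vy=-11.874
  bounce: vy ← 0.65·11.874 = 7.718
Arc 3: start y=0.000, vy=7.718 → t=1.575, apex=3.039, x_land=102.317, impact vy=-7.718
  bounce: vy ← 0.65·7.718 = 5.017
Arc 4: start y=0.000, vy=5.017 → t=1.024, apex=1.284, x_land=116.641, impact vy=-5.017
  bounce: vy ← 0.65·5.017 = 3.261
Arc 5: start y=0.000, vy=3.261 → t=0.666, apex=0.543, x_land=125.951, impact vy=-3.261
  bounce: vy ← 0.65·3.261 = 2.120
Arc 6: start y=0.000, vy=2.120 → t=0.433, apex=0.229, x_land=132.003, impact vy=-2.120
  bounce: vy ← 0.65·2.120 = 1.378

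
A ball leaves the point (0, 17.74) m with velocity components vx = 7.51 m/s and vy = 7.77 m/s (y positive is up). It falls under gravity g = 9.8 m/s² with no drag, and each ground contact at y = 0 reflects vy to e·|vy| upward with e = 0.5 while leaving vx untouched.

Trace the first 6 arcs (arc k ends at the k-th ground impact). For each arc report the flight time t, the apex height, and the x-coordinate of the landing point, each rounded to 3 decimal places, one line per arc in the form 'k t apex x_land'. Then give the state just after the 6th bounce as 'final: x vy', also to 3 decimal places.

1 2.854 20.820 21.435
2 2.061 5.205 36.915
3 1.031 1.301 44.656
4 0.515 0.325 48.526
5 0.258 0.081 50.461
6 0.129 0.020 51.428
final: 51.428 0.316

Arc 1: start y=17.740, vy=7.770 → t=2.854, apex=20.820, x_land=21.435, impact vy=-20.201
  bounce: vy ← 0.5·20.201 = 10.100
Arc 2: start y=0.000, vy=10.100 → t=2.061, apex=5.205, x_land=36.915, impact vy=-10.100
  bounce: vy ← 0.5·10.100 = 5.050
Arc 3: start y=0.000, vy=5.050 → t=1.031, apex=1.301, x_land=44.656, impact vy=-5.050
  bounce: vy ← 0.5·5.050 = 2.525
Arc 4: start y=0.000, vy=2.525 → t=0.515, apex=0.325, x_land=48.526, impact vy=-2.525
  bounce: vy ← 0.5·2.525 = 1.263
Arc 5: start y=0.000, vy=1.263 → t=0.258, apex=0.081, x_land=50.461, impact vy=-1.263
  bounce: vy ← 0.5·1.263 = 0.631
Arc 6: start y=0.000, vy=0.631 → t=0.129, apex=0.020, x_land=51.428, impact vy=-0.631
  bounce: vy ← 0.5·0.631 = 0.316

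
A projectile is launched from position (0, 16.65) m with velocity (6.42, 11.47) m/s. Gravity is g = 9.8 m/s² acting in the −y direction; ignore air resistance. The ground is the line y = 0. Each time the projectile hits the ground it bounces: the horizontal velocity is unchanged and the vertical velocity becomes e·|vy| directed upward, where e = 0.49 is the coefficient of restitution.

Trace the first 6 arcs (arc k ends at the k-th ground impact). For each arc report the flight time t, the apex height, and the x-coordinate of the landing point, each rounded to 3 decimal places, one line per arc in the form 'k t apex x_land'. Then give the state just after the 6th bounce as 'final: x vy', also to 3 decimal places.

Arc 1: start y=16.650, vy=11.470 → t=3.354, apex=23.362, x_land=21.532, impact vy=-21.399
  bounce: vy ← 0.49·21.399 = 10.485
Arc 2: start y=0.000, vy=10.485 → t=2.140, apex=5.609, x_land=35.270, impact vy=-10.485
  bounce: vy ← 0.49·10.485 = 5.138
Arc 3: start y=0.000, vy=5.138 → t=1.049, apex=1.347, x_land=42.002, impact vy=-5.138
  bounce: vy ← 0.49·5.138 = 2.518
Arc 4: start y=0.000, vy=2.518 → t=0.514, apex=0.323, x_land=45.300, impact vy=-2.518
  bounce: vy ← 0.49·2.518 = 1.234
Arc 5: start y=0.000, vy=1.234 → t=0.252, apex=0.078, x_land=46.917, impact vy=-1.234
  bounce: vy ← 0.49·1.234 = 0.604
Arc 6: start y=0.000, vy=0.604 → t=0.123, apex=0.019, x_land=47.708, impact vy=-0.604
  bounce: vy ← 0.49·0.604 = 0.296

1 3.354 23.362 21.532
2 2.140 5.609 35.270
3 1.049 1.347 42.002
4 0.514 0.323 45.300
5 0.252 0.078 46.917
6 0.123 0.019 47.708
final: 47.708 0.296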